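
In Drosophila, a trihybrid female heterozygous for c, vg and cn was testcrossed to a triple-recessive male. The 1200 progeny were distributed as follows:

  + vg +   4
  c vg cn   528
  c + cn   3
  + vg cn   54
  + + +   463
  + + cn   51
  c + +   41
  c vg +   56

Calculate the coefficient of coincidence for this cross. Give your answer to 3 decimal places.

The two most frequent reciprocal classes, c vg cn and + + +, are the parental types, so the F1 was c vg cn / + + +.
The two rarest classes, c + cn and + vg +, are the double crossovers. Comparing them with the parentals, only the vg allele has switched, so vg is the middle locus and the order is c – vg – cn.
c–vg: (95 + 7)/1200 = 0.0850; vg–cn: (107 + 7)/1200 = 0.0950.
Expected DCO frequency = 0.0850 × 0.0950 ≈ 0.00808; observed = 7/1200 ≈ 0.00583.
Coefficient of coincidence = 0.00583/0.00808 ≈ 0.722.

0.722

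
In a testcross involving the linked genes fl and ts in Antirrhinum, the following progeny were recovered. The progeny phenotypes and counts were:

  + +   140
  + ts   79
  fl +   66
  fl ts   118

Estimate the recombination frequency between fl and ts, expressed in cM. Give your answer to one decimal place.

The two most frequent classes, + + (140) and fl ts (118), are the parental types, so the F1 was + + / fl ts.
The recombinant classes are + ts and fl +: 79 + 66 = 145.
Recombination frequency = 145/403 = 0.3598 ≈ 36.0%, i.e. 36.0 cM.

36.0 cM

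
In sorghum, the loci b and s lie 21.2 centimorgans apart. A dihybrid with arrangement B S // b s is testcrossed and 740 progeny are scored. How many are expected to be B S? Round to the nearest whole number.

292

A map distance of 21.2 centimorgans corresponds to a recombination frequency of 0.212.
The F1 is B S / b s, so B S is a parental gamete class with expected frequency (1 − r)/2 = 0.788/2 = 0.3940.
Expected number = 0.3940 × 740 = 291.56 ≈ 292.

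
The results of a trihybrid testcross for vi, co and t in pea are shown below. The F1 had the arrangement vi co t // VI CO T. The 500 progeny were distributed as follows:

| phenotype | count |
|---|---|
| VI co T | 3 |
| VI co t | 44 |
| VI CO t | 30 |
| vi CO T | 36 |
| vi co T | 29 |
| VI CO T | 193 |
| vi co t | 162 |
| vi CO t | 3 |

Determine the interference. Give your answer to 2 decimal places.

The two rarest classes, vi CO t and VI co T, are the double crossovers. Comparing them with the parentals, only the co allele has switched, so co is the middle locus and the order is vi – co – t.
vi–co: (80 + 6)/500 = 0.1720; co–t: (59 + 6)/500 = 0.1300.
Expected DCO frequency = 0.1720 × 0.1300 ≈ 0.02236; observed = 6/500 ≈ 0.01200.
Coefficient of coincidence = 0.01200/0.02236 ≈ 0.54; interference = 1 − 0.54 = 0.46.

0.46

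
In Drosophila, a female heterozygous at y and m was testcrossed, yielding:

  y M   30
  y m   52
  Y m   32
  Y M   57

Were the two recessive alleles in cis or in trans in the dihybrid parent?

cis

The two most frequent classes are Y M (57) and y m (52); these are the parental (non-recombinant) types.
So the F1 carried Y M on one chromosome and y m on the other — the recessive alleles are on the same chromosome (cis / coupling).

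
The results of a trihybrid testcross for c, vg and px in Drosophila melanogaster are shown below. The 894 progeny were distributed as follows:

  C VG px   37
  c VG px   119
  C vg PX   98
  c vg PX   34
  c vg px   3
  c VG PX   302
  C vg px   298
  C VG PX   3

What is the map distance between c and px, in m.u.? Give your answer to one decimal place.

The two most frequent reciprocal classes, c VG PX and C vg px, are the parental types, so the F1 was c VG PX / C vg px.
The two rarest classes, C VG PX and c vg px, are the double crossovers. Comparing them with the parentals, only the c allele has switched, so c is the middle locus and the order is vg – c – px.
Crossovers in the c–px interval produce the single-crossover classes c VG px and C vg PX (119 + 98 = 217) plus the double crossovers (6).
RF(c–px) = (217 + 6) / 894 = 223/894 = 0.2494 → 24.9 m.u.

24.9 m.u.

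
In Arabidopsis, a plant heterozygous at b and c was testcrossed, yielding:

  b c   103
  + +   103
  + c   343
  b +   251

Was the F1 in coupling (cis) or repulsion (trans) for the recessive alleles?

trans

The two most frequent classes are + c (343) and b + (251); these are the parental (non-recombinant) types.
So the F1 carried + c on one chromosome and b + on the other — the recessive alleles are on opposite chromosomes (trans / repulsion).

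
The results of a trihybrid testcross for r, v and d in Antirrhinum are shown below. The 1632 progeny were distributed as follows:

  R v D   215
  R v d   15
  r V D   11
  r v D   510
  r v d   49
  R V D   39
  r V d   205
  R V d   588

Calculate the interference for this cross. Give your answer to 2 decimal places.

The two most frequent reciprocal classes, R V d and r v D, are the parental types, so the F1 was R V d / r v D.
The two rarest classes, R v d and r V D, are the double crossovers. Comparing them with the parentals, only the v allele has switched, so v is the middle locus and the order is d – v – r.
d–v: (88 + 26)/1632 = 0.0699; v–r: (420 + 26)/1632 = 0.2733.
Expected DCO frequency = 0.0699 × 0.2733 ≈ 0.01910; observed = 26/1632 ≈ 0.01593.
Coefficient of coincidence = 0.01593/0.01910 ≈ 0.83; interference = 1 − 0.83 = 0.17.

0.17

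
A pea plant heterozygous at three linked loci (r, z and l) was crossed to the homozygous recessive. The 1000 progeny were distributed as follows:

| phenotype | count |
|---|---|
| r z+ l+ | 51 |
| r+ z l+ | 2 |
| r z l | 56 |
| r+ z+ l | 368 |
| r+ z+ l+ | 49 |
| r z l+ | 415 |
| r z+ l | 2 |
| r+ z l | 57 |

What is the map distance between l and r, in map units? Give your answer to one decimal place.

10.9 map units

The two most frequent reciprocal classes, r+ z+ l and r z l+, are the parental types, so the F1 was r+ z+ l / r z l+.
The two rarest classes, r z+ l and r+ z l+, are the double crossovers. Comparing them with the parentals, only the r allele has switched, so r is the middle locus and the order is z – r – l.
Crossovers in the r–l interval produce the single-crossover classes r+ z+ l+ and r z l (49 + 56 = 105) plus the double crossovers (4).
RF(r–l) = (105 + 4) / 1000 = 109/1000 = 0.1090 → 10.9 map units.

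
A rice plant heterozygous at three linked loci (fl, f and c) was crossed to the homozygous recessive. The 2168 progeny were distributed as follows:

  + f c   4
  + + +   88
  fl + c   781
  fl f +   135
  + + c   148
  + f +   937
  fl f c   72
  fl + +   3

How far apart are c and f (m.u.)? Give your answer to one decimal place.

The two most frequent reciprocal classes, fl + c and + f +, are the parental types, so the F1 was fl + c / + f +.
The two rarest classes, fl + + and + f c, are the double crossovers. Comparing them with the parentals, only the c allele has switched, so c is the middle locus and the order is fl – c – f.
Crossovers in the c–f interval produce the single-crossover classes fl f c and + + + (72 + 88 = 160) plus the double crossovers (7).
RF(c–f) = (160 + 7) / 2168 = 167/2168 = 0.0770 → 7.7 m.u.

7.7 m.u.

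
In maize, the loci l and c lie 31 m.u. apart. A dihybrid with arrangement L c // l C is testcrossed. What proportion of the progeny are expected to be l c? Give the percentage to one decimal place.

15.5%

A map distance of 31 m.u. corresponds to a recombination frequency of 0.310.
The F1 is L c / l C, so l c is a recombinant gamete class with expected frequency r/2 = 0.310/2 = 0.1550.
That is 0.1550 = 15.5% of the progeny.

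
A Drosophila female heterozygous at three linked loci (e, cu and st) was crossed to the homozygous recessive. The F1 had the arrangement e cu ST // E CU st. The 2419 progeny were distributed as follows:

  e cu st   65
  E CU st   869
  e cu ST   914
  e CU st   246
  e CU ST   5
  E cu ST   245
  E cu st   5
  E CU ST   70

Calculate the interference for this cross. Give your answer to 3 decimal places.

The two rarest classes, e CU ST and E cu st, are the double crossovers. Comparing them with the parentals, only the cu allele has switched, so cu is the middle locus and the order is st – cu – e.
st–cu: (135 + 10)/2419 = 0.0599; cu–e: (491 + 10)/2419 = 0.2071.
Expected DCO frequency = 0.0599 × 0.2071 ≈ 0.01241; observed = 10/2419 ≈ 0.00413.
Coefficient of coincidence = 0.00413/0.01241 ≈ 0.333; interference = 1 − 0.333 = 0.667.

0.667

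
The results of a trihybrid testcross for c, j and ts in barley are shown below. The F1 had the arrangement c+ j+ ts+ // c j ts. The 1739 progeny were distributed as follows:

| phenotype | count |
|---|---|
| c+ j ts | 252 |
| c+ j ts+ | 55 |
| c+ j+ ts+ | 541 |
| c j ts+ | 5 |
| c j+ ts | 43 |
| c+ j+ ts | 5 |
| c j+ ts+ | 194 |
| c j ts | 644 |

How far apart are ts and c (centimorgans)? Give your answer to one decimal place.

The two rarest classes, c+ j+ ts and c j ts+, are the double crossovers. Comparing them with the parentals, only the ts allele has switched, so ts is the middle locus and the order is c – ts – j.
Crossovers in the c–ts interval produce the single-crossover classes c j+ ts+ and c+ j ts (194 + 252 = 446) plus the double crossovers (10).
RF(c–ts) = (446 + 10) / 1739 = 456/1739 = 0.2622 → 26.2 centimorgans.

26.2 centimorgans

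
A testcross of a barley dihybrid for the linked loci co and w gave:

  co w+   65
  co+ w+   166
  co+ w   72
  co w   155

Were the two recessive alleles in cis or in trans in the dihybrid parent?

The two most frequent classes are co+ w+ (166) and co w (155); these are the parental (non-recombinant) types.
So the F1 carried co+ w+ on one chromosome and co w on the other — the recessive alleles are on the same chromosome (cis / coupling).

cis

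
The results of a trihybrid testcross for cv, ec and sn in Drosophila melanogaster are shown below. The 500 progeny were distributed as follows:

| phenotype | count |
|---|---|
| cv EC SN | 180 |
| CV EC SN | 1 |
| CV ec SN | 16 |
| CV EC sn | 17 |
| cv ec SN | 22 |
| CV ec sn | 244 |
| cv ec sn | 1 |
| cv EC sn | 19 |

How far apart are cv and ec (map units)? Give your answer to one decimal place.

8.2 map units

The two most frequent reciprocal classes, cv EC SN and CV ec sn, are the parental types, so the F1 was cv EC SN / CV ec sn.
The two rarest classes, CV EC SN and cv ec sn, are the double crossovers. Comparing them with the parentals, only the cv allele has switched, so cv is the middle locus and the order is ec – cv – sn.
Crossovers in the ec–cv interval produce the single-crossover classes cv ec SN and CV EC sn (22 + 17 = 39) plus the double crossovers (2).
RF(ec–cv) = (39 + 2) / 500 = 41/500 = 0.0820 → 8.2 map units.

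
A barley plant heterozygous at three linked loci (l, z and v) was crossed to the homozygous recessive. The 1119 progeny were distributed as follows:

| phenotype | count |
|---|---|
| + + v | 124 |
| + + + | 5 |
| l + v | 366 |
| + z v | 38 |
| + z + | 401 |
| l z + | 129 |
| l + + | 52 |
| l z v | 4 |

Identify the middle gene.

The two most frequent reciprocal classes, l + v and + z +, are the parental types, so the F1 was l + v / + z +.
The two rarest classes, l z v and + + +, are the double crossovers. Comparing them with the parentals, only the z allele has switched, so z is the middle locus and the order is v – z – l.

z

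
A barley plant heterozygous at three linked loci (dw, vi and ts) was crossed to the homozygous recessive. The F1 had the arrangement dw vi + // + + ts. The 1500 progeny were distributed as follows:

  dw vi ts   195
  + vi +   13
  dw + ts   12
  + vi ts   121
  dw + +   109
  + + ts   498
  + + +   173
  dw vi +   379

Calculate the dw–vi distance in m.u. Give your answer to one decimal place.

The two rarest classes, + vi + and dw + ts, are the double crossovers. Comparing them with the parentals, only the dw allele has switched, so dw is the middle locus and the order is vi – dw – ts.
Crossovers in the vi–dw interval produce the single-crossover classes dw + + and + vi ts (109 + 121 = 230) plus the double crossovers (25).
RF(vi–dw) = (230 + 25) / 1500 = 255/1500 = 0.1700 → 17.0 m.u.

17.0 m.u.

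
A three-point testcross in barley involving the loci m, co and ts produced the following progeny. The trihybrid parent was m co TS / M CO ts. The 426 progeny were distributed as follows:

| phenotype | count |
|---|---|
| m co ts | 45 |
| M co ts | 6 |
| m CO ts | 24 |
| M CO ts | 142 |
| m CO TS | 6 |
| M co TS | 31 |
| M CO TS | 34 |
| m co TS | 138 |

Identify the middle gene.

The two rarest classes, m CO TS and M co ts, are the double crossovers. Comparing them with the parentals, only the co allele has switched, so co is the middle locus and the order is ts – co – m.

co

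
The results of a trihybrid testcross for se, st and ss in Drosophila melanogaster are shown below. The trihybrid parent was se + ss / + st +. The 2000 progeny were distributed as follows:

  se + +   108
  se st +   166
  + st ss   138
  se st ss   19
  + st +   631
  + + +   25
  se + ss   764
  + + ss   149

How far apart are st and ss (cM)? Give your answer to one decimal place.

The two rarest classes, se st ss and + + +, are the double crossovers. Comparing them with the parentals, only the st allele has switched, so st is the middle locus and the order is se – st – ss.
Crossovers in the st–ss interval produce the single-crossover classes se + + and + st ss (108 + 138 = 246) plus the double crossovers (44).
RF(st–ss) = (246 + 44) / 2000 = 290/2000 = 0.1450 → 14.5 cM.

14.5 cM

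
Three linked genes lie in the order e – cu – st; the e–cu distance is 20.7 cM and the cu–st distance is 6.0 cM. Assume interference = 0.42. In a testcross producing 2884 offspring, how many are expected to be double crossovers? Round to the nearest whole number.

Map distances give recombination frequencies of 0.207 and 0.060 for the two intervals.
With interference 0.42 (so coincidence = 0.58), expected double-crossover frequency = 0.207 × 0.060 × 0.58 = 0.00720.
Expected number = 0.00720 × 2884 = 20.78 ≈ 21.

21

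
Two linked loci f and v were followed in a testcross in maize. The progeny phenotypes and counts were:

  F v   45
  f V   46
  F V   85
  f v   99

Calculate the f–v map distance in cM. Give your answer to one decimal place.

33.1 cM

The two most frequent classes, F V (85) and f v (99), are the parental types, so the F1 was F V / f v.
The recombinant classes are F v and f V: 45 + 46 = 91.
Recombination frequency = 91/275 = 0.3309 ≈ 33.1%, i.e. 33.1 cM.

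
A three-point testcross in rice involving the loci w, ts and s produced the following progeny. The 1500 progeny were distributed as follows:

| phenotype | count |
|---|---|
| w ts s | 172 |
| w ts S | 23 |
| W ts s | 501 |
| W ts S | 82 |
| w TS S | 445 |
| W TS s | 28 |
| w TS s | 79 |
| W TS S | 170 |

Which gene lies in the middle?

The two most frequent reciprocal classes, w TS S and W ts s, are the parental types, so the F1 was w TS S / W ts s.
The two rarest classes, w ts S and W TS s, are the double crossovers. Comparing them with the parentals, only the ts allele has switched, so ts is the middle locus and the order is w – ts – s.

ts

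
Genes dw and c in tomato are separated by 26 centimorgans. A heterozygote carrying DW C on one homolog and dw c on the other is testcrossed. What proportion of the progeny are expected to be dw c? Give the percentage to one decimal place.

A map distance of 26 centimorgans corresponds to a recombination frequency of 0.260.
The F1 is DW C / dw c, so dw c is a parental gamete class with expected frequency (1 − r)/2 = 0.740/2 = 0.3700.
That is 0.3700 = 37.0% of the progeny.

37.0%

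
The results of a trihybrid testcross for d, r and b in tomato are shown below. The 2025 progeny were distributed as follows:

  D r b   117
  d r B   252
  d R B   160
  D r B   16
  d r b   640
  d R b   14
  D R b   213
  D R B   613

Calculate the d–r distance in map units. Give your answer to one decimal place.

15.2 map units

The two most frequent reciprocal classes, D R B and d r b, are the parental types, so the F1 was D R B / d r b.
The two rarest classes, D r B and d R b, are the double crossovers. Comparing them with the parentals, only the r allele has switched, so r is the middle locus and the order is b – r – d.
Crossovers in the r–d interval produce the single-crossover classes d R B and D r b (160 + 117 = 277) plus the double crossovers (30).
RF(r–d) = (277 + 30) / 2025 = 307/2025 = 0.1516 → 15.2 map units.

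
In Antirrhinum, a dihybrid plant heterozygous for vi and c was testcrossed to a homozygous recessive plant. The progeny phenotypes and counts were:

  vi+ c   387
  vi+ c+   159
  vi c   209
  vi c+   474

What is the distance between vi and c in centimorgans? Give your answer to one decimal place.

29.9 centimorgans

The two most frequent classes, vi+ c (387) and vi c+ (474), are the parental types, so the F1 was vi+ c / vi c+.
The recombinant classes are vi+ c+ and vi c: 159 + 209 = 368.
Recombination frequency = 368/1229 = 0.2994 ≈ 29.9%, i.e. 29.9 centimorgans.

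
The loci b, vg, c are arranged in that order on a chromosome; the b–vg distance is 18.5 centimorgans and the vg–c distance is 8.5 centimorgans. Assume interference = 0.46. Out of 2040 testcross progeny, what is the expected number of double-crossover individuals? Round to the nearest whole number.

17

Map distances give recombination frequencies of 0.185 and 0.085 for the two intervals.
With interference 0.46 (so coincidence = 0.54), expected double-crossover frequency = 0.185 × 0.085 × 0.54 = 0.00849.
Expected number = 0.00849 × 2040 = 17.32 ≈ 17.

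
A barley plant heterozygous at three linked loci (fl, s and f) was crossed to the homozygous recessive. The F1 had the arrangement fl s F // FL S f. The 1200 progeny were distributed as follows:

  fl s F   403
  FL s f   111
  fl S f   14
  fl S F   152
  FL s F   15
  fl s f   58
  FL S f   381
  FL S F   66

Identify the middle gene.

fl

The two rarest classes, FL s F and fl S f, are the double crossovers. Comparing them with the parentals, only the fl allele has switched, so fl is the middle locus and the order is s – fl – f.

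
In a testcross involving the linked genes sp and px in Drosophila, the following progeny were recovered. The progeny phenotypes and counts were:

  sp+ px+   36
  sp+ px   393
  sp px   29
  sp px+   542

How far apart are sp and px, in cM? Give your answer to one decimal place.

The two most frequent classes, sp+ px (393) and sp px+ (542), are the parental types, so the F1 was sp+ px / sp px+.
The recombinant classes are sp+ px+ and sp px: 36 + 29 = 65.
Recombination frequency = 65/1000 = 0.0650 ≈ 6.5%, i.e. 6.5 cM.

6.5 cM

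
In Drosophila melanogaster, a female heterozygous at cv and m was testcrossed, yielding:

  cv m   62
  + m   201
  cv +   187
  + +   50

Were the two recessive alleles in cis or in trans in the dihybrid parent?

trans

The two most frequent classes are + m (201) and cv + (187); these are the parental (non-recombinant) types.
So the F1 carried + m on one chromosome and cv + on the other — the recessive alleles are on opposite chromosomes (trans / repulsion).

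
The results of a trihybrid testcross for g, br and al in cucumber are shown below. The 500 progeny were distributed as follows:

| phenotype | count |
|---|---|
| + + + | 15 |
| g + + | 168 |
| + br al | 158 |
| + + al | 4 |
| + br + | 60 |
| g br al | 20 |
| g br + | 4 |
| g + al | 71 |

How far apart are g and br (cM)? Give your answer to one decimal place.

The two most frequent reciprocal classes, g + + and + br al, are the parental types, so the F1 was g + + / + br al.
The two rarest classes, g br + and + + al, are the double crossovers. Comparing them with the parentals, only the br allele has switched, so br is the middle locus and the order is g – br – al.
Crossovers in the g–br interval produce the single-crossover classes + + + and g br al (15 + 20 = 35) plus the double crossovers (8).
RF(g–br) = (35 + 8) / 500 = 43/500 = 0.0860 → 8.6 cM.

8.6 cM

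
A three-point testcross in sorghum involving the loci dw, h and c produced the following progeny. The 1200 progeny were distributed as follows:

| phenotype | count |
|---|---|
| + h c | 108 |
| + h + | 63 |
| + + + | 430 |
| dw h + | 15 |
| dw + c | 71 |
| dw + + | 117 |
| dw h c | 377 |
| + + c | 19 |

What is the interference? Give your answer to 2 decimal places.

0.06

The two most frequent reciprocal classes, + + + and dw h c, are the parental types, so the F1 was + + + / dw h c.
The two rarest classes, + + c and dw h +, are the double crossovers. Comparing them with the parentals, only the c allele has switched, so c is the middle locus and the order is dw – c – h.
dw–c: (225 + 34)/1200 = 0.2158; c–h: (134 + 34)/1200 = 0.1400.
Expected DCO frequency = 0.2158 × 0.1400 ≈ 0.03021; observed = 34/1200 ≈ 0.02833.
Coefficient of coincidence = 0.02833/0.03021 ≈ 0.94; interference = 1 − 0.94 = 0.06.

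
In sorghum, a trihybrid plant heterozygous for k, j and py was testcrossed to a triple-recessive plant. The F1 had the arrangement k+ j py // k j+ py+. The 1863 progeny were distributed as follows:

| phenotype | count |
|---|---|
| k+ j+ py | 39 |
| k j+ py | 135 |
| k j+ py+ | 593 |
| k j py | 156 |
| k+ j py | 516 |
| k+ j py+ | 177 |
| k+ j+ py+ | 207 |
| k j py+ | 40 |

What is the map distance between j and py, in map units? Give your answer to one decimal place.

The two rarest classes, k+ j+ py and k j py+, are the double crossovers. Comparing them with the parentals, only the j allele has switched, so j is the middle locus and the order is k – j – py.
Crossovers in the j–py interval produce the single-crossover classes k+ j py+ and k j+ py (177 + 135 = 312) plus the double crossovers (79).
RF(j–py) = (312 + 79) / 1863 = 391/1863 = 0.2099 → 21.0 map units.

21.0 map units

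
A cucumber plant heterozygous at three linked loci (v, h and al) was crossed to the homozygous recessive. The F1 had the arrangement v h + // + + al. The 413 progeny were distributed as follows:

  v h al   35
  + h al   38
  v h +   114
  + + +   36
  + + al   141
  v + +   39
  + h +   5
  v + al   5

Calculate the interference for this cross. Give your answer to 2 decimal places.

0.41

The two rarest classes, + h + and v + al, are the double crossovers. Comparing them with the parentals, only the v allele has switched, so v is the middle locus and the order is h – v – al.
h–v: (77 + 10)/413 = 0.2107; v–al: (71 + 10)/413 = 0.1961.
Expected DCO frequency = 0.2107 × 0.1961 ≈ 0.04132; observed = 10/413 ≈ 0.02421.
Coefficient of coincidence = 0.02421/0.04132 ≈ 0.59; interference = 1 − 0.59 = 0.41.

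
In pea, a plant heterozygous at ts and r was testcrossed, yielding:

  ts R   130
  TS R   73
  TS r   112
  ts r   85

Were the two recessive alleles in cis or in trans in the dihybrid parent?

The two most frequent classes are TS r (112) and ts R (130); these are the parental (non-recombinant) types.
So the F1 carried TS r on one chromosome and ts R on the other — the recessive alleles are on opposite chromosomes (trans / repulsion).

trans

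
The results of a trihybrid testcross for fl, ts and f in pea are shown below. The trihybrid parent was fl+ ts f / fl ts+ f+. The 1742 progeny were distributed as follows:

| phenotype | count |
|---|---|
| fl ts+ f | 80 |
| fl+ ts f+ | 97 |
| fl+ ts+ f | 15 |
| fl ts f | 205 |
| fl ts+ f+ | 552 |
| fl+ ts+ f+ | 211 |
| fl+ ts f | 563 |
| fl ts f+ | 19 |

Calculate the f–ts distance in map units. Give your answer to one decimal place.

12.1 map units

The two rarest classes, fl+ ts+ f and fl ts f+, are the double crossovers. Comparing them with the parentals, only the ts allele has switched, so ts is the middle locus and the order is f – ts – fl.
Crossovers in the f–ts interval produce the single-crossover classes fl+ ts f+ and fl ts+ f (97 + 80 = 177) plus the double crossovers (34).
RF(f–ts) = (177 + 34) / 1742 = 211/1742 = 0.1211 → 12.1 map units.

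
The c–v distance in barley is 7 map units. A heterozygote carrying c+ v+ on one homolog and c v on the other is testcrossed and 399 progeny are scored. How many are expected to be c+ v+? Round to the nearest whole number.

186

A map distance of 7 map units corresponds to a recombination frequency of 0.070.
The F1 is c+ v+ / c v, so c+ v+ is a parental gamete class with expected frequency (1 − r)/2 = 0.930/2 = 0.4650.
Expected number = 0.4650 × 399 = 185.53 ≈ 186.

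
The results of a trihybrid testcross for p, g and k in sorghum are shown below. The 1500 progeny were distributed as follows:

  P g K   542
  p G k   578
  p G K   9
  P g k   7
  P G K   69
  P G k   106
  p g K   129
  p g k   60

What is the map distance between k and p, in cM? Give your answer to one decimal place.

16.7 cM

The two most frequent reciprocal classes, p G k and P g K, are the parental types, so the F1 was p G k / P g K.
The two rarest classes, p G K and P g k, are the double crossovers. Comparing them with the parentals, only the k allele has switched, so k is the middle locus and the order is g – k – p.
Crossovers in the k–p interval produce the single-crossover classes P G k and p g K (106 + 129 = 235) plus the double crossovers (16).
RF(k–p) = (235 + 16) / 1500 = 251/1500 = 0.1673 → 16.7 cM.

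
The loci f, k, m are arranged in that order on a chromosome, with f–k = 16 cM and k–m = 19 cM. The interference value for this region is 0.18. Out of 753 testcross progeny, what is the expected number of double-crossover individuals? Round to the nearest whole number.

Map distances give recombination frequencies of 0.160 and 0.190 for the two intervals.
With interference 0.18 (so coincidence = 0.82), expected double-crossover frequency = 0.160 × 0.190 × 0.82 = 0.02493.
Expected number = 0.02493 × 753 = 18.77 ≈ 19.

19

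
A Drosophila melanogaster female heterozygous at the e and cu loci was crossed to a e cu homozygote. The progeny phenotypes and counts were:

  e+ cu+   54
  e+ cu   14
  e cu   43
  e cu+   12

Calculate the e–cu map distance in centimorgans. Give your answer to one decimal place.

The two most frequent classes, e+ cu+ (54) and e cu (43), are the parental types, so the F1 was e+ cu+ / e cu.
The recombinant classes are e+ cu and e cu+: 14 + 12 = 26.
Recombination frequency = 26/123 = 0.2114 ≈ 21.1%, i.e. 21.1 centimorgans.

21.1 centimorgans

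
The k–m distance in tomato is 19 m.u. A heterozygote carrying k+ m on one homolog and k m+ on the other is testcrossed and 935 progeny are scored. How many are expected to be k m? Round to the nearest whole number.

A map distance of 19 m.u. corresponds to a recombination frequency of 0.190.
The F1 is k+ m / k m+, so k m is a recombinant gamete class with expected frequency r/2 = 0.190/2 = 0.0950.
Expected number = 0.0950 × 935 = 88.83 ≈ 89.

89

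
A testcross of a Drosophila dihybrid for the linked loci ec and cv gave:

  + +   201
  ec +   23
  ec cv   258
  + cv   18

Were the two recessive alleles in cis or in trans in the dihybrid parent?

cis

The two most frequent classes are + + (201) and ec cv (258); these are the parental (non-recombinant) types.
So the F1 carried + + on one chromosome and ec cv on the other — the recessive alleles are on the same chromosome (cis / coupling).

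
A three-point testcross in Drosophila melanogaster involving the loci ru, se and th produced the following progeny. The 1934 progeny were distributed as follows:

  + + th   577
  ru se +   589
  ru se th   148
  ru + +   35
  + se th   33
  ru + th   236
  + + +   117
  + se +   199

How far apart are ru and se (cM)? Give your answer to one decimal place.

The two most frequent reciprocal classes, ru se + and + + th, are the parental types, so the F1 was ru se + / + + th.
The two rarest classes, ru + + and + se th, are the double crossovers. Comparing them with the parentals, only the se allele has switched, so se is the middle locus and the order is th – se – ru.
Crossovers in the se–ru interval produce the single-crossover classes + se + and ru + th (199 + 236 = 435) plus the double crossovers (68).
RF(se–ru) = (435 + 68) / 1934 = 503/1934 = 0.2601 → 26.0 cM.

26.0 cM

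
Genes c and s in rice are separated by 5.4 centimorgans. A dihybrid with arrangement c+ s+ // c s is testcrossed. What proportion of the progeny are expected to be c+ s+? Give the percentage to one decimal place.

47.3%

A map distance of 5.4 centimorgans corresponds to a recombination frequency of 0.054.
The F1 is c+ s+ / c s, so c+ s+ is a parental gamete class with expected frequency (1 − r)/2 = 0.946/2 = 0.4730.
That is 0.4730 = 47.3% of the progeny.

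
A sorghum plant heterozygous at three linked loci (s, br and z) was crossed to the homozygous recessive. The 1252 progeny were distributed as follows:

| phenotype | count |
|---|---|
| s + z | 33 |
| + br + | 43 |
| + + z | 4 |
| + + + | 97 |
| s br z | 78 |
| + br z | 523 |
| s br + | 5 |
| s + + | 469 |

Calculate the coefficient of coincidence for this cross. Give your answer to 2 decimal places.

0.72

The two most frequent reciprocal classes, s + + and + br z, are the parental types, so the F1 was s + + / + br z.
The two rarest classes, s br + and + + z, are the double crossovers. Comparing them with the parentals, only the br allele has switched, so br is the middle locus and the order is z – br – s.
z–br: (76 + 9)/1252 = 0.0679; br–s: (175 + 9)/1252 = 0.1470.
Expected DCO frequency = 0.0679 × 0.1470 ≈ 0.00998; observed = 9/1252 ≈ 0.00719.
Coefficient of coincidence = 0.00719/0.00998 ≈ 0.72.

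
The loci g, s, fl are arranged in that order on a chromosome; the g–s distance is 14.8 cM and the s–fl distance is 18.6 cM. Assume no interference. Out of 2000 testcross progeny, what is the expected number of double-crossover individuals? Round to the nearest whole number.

Map distances give recombination frequencies of 0.148 and 0.186 for the two intervals.
With no interference, expected double-crossover frequency = 0.148 × 0.186 = 0.02753.
Expected number = 0.02753 × 2000 = 55.06 ≈ 55.

55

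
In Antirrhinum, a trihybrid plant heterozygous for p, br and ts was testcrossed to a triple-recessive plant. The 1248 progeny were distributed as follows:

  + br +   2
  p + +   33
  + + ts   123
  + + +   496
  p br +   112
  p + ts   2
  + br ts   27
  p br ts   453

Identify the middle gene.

br

The two most frequent reciprocal classes, + + + and p br ts, are the parental types, so the F1 was + + + / p br ts.
The two rarest classes, + br + and p + ts, are the double crossovers. Comparing them with the parentals, only the br allele has switched, so br is the middle locus and the order is p – br – ts.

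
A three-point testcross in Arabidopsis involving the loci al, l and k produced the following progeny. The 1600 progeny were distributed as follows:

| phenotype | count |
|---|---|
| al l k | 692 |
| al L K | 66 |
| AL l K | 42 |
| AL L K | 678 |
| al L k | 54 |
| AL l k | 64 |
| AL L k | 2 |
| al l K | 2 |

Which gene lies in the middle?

The two most frequent reciprocal classes, AL L K and al l k, are the parental types, so the F1 was AL L K / al l k.
The two rarest classes, AL L k and al l K, are the double crossovers. Comparing them with the parentals, only the k allele has switched, so k is the middle locus and the order is l – k – al.

k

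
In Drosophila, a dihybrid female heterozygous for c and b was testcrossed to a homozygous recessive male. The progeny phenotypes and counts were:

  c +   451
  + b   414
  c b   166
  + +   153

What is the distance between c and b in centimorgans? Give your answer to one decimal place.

The two most frequent classes, + b (414) and c + (451), are the parental types, so the F1 was + b / c +.
The recombinant classes are + + and c b: 153 + 166 = 319.
Recombination frequency = 319/1184 = 0.2694 ≈ 26.9%, i.e. 26.9 centimorgans.

26.9 centimorgans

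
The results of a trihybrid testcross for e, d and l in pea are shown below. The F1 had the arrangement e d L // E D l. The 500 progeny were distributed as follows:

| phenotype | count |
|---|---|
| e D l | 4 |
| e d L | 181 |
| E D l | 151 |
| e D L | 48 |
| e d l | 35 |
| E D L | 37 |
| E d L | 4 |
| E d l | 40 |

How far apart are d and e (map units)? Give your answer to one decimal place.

The two rarest classes, E d L and e D l, are the double crossovers. Comparing them with the parentals, only the e allele has switched, so e is the middle locus and the order is l – e – d.
Crossovers in the e–d interval produce the single-crossover classes e D L and E d l (48 + 40 = 88) plus the double crossovers (8).
RF(e–d) = (88 + 8) / 500 = 96/500 = 0.1920 → 19.2 map units.

19.2 map units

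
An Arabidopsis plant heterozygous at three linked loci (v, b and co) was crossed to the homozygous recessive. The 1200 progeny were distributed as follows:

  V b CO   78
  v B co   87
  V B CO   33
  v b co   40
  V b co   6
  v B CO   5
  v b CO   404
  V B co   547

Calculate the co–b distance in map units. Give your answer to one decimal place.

7.0 map units

The two most frequent reciprocal classes, v b CO and V B co, are the parental types, so the F1 was v b CO / V B co.
The two rarest classes, v B CO and V b co, are the double crossovers. Comparing them with the parentals, only the b allele has switched, so b is the middle locus and the order is v – b – co.
Crossovers in the b–co interval produce the single-crossover classes v b co and V B CO (40 + 33 = 73) plus the double crossovers (11).
RF(b–co) = (73 + 11) / 1200 = 84/1200 = 0.0700 → 7.0 map units.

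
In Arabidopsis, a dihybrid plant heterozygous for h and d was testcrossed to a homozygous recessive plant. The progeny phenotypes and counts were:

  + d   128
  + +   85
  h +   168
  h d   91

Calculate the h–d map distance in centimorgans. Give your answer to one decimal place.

The two most frequent classes, + d (128) and h + (168), are the parental types, so the F1 was + d / h +.
The recombinant classes are + + and h d: 85 + 91 = 176.
Recombination frequency = 176/472 = 0.3729 ≈ 37.3%, i.e. 37.3 centimorgans.

37.3 centimorgans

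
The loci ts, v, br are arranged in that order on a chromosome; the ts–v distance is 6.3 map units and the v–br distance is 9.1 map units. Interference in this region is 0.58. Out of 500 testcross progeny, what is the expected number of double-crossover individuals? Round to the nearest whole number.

Map distances give recombination frequencies of 0.063 and 0.091 for the two intervals.
With interference 0.58 (so coincidence = 0.42), expected double-crossover frequency = 0.063 × 0.091 × 0.42 = 0.00241.
Expected number = 0.00241 × 500 = 1.20 ≈ 1.

1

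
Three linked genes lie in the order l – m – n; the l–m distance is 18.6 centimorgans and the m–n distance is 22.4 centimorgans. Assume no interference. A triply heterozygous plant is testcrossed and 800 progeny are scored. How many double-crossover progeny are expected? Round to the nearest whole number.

33

Map distances give recombination frequencies of 0.186 and 0.224 for the two intervals.
With no interference, expected double-crossover frequency = 0.186 × 0.224 = 0.04166.
Expected number = 0.04166 × 800 = 33.33 ≈ 33.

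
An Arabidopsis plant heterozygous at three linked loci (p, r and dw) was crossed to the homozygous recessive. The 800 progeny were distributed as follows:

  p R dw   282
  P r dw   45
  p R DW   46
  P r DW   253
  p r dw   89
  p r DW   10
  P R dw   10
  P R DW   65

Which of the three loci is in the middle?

The two most frequent reciprocal classes, p R dw and P r DW, are the parental types, so the F1 was p R dw / P r DW.
The two rarest classes, P R dw and p r DW, are the double crossovers. Comparing them with the parentals, only the p allele has switched, so p is the middle locus and the order is r – p – dw.

p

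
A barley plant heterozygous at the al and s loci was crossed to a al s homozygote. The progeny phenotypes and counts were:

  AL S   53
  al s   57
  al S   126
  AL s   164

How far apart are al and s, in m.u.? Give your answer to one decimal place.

27.5 m.u.

The two most frequent classes, AL s (164) and al S (126), are the parental types, so the F1 was AL s / al S.
The recombinant classes are AL S and al s: 53 + 57 = 110.
Recombination frequency = 110/400 = 0.2750 ≈ 27.5%, i.e. 27.5 m.u.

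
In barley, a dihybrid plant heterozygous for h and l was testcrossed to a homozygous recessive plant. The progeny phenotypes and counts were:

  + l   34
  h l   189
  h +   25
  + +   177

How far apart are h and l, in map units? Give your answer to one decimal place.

13.9 map units

The two most frequent classes, + + (177) and h l (189), are the parental types, so the F1 was + + / h l.
The recombinant classes are + l and h +: 34 + 25 = 59.
Recombination frequency = 59/425 = 0.1388 ≈ 13.9%, i.e. 13.9 map units.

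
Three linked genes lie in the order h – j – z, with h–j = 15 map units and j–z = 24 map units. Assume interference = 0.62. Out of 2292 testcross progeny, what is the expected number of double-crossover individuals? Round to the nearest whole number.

Map distances give recombination frequencies of 0.150 and 0.240 for the two intervals.
With interference 0.62 (so coincidence = 0.38), expected double-crossover frequency = 0.150 × 0.240 × 0.38 = 0.01368.
Expected number = 0.01368 × 2292 = 31.35 ≈ 31.

31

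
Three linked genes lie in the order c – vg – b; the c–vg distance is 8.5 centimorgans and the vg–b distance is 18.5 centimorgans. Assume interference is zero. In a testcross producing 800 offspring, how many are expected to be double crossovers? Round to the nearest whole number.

Map distances give recombination frequencies of 0.085 and 0.185 for the two intervals.
With no interference, expected double-crossover frequency = 0.085 × 0.185 = 0.01572.
Expected number = 0.01572 × 800 = 12.58 ≈ 13.

13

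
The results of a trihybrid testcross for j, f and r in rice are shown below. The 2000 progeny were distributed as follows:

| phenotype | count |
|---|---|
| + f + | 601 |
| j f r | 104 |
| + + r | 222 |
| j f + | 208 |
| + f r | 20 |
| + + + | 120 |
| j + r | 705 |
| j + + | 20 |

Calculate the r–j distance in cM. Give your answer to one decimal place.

23.5 cM

The two most frequent reciprocal classes, + f + and j + r, are the parental types, so the F1 was + f + / j + r.
The two rarest classes, + f r and j + +, are the double crossovers. Comparing them with the parentals, only the r allele has switched, so r is the middle locus and the order is j – r – f.
Crossovers in the j–r interval produce the single-crossover classes j f + and + + r (208 + 222 = 430) plus the double crossovers (40).
RF(j–r) = (430 + 40) / 2000 = 470/2000 = 0.2350 → 23.5 cM.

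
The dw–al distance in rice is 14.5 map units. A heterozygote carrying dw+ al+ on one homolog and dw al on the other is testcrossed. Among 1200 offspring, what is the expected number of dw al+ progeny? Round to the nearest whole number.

87

A map distance of 14.5 map units corresponds to a recombination frequency of 0.145.
The F1 is dw+ al+ / dw al, so dw al+ is a recombinant gamete class with expected frequency r/2 = 0.145/2 = 0.0725.
Expected number = 0.0725 × 1200 = 87.00 ≈ 87.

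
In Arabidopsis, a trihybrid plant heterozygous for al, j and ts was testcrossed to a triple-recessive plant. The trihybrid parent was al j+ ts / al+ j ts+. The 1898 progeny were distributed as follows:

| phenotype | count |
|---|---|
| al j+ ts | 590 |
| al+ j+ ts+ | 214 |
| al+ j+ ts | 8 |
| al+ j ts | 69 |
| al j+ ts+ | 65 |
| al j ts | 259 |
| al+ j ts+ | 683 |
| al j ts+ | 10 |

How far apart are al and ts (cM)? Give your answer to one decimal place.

The two rarest classes, al+ j+ ts and al j ts+, are the double crossovers. Comparing them with the parentals, only the al allele has switched, so al is the middle locus and the order is ts – al – j.
Crossovers in the ts–al interval produce the single-crossover classes al j+ ts+ and al+ j ts (65 + 69 = 134) plus the double crossovers (18).
RF(ts–al) = (134 + 18) / 1898 = 152/1898 = 0.0801 → 8.0 cM.

8.0 cM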